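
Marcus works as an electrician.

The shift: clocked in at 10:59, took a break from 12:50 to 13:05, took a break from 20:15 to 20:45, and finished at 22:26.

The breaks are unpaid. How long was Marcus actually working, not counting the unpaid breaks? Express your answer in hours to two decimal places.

10.70 hours

The shift: 10:59–22:26 = 11 h 27 min; less 45 min break → 10 h 42 min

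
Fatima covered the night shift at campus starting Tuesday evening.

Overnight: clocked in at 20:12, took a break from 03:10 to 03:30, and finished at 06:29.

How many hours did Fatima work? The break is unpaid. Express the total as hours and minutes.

9 h 57 min

Overnight: 20:12 → midnight = 3 h 48 min; midnight → 06:29 = 6 h 29 min; span 10 h 17 min; less 20 min break → 9 h 57 min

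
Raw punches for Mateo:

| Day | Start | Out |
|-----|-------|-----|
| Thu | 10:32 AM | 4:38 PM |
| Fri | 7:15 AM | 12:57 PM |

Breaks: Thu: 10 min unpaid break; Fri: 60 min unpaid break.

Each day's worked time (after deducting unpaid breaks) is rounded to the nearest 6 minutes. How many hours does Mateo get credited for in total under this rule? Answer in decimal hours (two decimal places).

10.60 hours

Thu: 10:32 AM–4:38 PM = 6 h 6 min − 10 min = 5 h 56 min → rounds to 5 h 54 min
Fri: 7:15 AM–12:57 PM = 5 h 42 min − 60 min = 4 h 42 min → rounds to 4 h 42 min
Total credited: 10 h 36 min.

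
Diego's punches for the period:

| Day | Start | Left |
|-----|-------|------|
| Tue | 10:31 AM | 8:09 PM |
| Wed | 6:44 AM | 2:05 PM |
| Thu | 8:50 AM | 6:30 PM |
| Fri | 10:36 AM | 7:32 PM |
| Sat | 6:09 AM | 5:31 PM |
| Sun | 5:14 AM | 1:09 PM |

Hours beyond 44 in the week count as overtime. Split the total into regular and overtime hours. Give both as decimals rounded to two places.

Tue: 10:31 AM–8:09 PM = 9 h 38 min
Wed: 6:44 AM–2:05 PM = 7 h 21 min
Thu: 8:50 AM–6:30 PM = 9 h 40 min
Fri: 10:36 AM–7:32 PM = 8 h 56 min
Sat: 6:09 AM–5:31 PM = 11 h 22 min
Sun: 5:14 AM–1:09 PM = 7 h 55 min
Total worked: 54 h 52 min = 54.87 h.
Threshold 44 h → overtime 10 h 52 min, regular 44 h 0 min.

Regular 44.00 hours, overtime 10.87 hours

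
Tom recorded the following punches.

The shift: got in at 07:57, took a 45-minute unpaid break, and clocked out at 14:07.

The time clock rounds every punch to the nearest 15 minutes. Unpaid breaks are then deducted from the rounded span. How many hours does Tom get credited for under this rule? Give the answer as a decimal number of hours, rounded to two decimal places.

The shift: in 07:57→08:00, out 14:07→14:00; 6 h 0 min − 45 min = 5 h 15 min

5.25 hours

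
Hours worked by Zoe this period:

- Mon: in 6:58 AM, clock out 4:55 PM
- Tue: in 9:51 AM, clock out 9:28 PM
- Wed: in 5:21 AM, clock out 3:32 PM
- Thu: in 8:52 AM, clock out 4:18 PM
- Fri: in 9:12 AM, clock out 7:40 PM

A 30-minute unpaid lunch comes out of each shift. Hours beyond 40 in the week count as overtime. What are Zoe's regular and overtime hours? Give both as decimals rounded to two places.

Regular 40.00 hours, overtime 7.15 hours

Mon: 6:58 AM–4:55 PM = 9 h 57 min; less 30 min break → 9 h 27 min
Tue: 9:51 AM–9:28 PM = 11 h 37 min; less 30 min break → 11 h 7 min
Wed: 5:21 AM–3:32 PM = 10 h 11 min; less 30 min break → 9 h 41 min
Thu: 8:52 AM–4:18 PM = 7 h 26 min; less 30 min break → 6 h 56 min
Fri: 9:12 AM–7:40 PM = 10 h 28 min; less 30 min break → 9 h 58 min
Total worked: 47 h 9 min = 47.15 h.
Threshold 40 h → overtime 7 h 9 min, regular 40 h 0 min.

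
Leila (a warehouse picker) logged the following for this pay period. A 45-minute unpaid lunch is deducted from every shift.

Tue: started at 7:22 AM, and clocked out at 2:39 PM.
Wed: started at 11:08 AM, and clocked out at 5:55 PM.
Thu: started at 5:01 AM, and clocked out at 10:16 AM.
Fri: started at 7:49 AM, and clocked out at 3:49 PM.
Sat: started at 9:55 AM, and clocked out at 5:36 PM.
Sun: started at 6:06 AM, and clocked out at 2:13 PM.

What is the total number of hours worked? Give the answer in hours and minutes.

38 h 37 min

Tue: 7:22 AM–2:39 PM = 7 h 17 min; less 45 min break → 6 h 32 min
Wed: 11:08 AM–5:55 PM = 6 h 47 min; less 45 min break → 6 h 2 min
Thu: 5:01 AM–10:16 AM = 5 h 15 min; less 45 min break → 4 h 30 min
Fri: 7:49 AM–3:49 PM = 8 h 0 min; less 45 min break → 7 h 15 min
Sat: 9:55 AM–5:36 PM = 7 h 41 min; less 45 min break → 6 h 56 min
Sun: 6:06 AM–2:13 PM = 8 h 7 min; less 45 min break → 7 h 22 min
Total: 6 h 32 min + 6 h 2 min + 4 h 30 min + 7 h 15 min + 6 h 56 min + 7 h 22 min = 38 h 37 min.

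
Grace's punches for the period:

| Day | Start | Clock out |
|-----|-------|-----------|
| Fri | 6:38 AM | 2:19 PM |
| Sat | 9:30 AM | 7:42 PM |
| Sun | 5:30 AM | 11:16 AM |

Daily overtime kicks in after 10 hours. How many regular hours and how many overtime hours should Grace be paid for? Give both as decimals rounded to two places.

Fri: 6:38 AM–2:19 PM = 7 h 41 min
Sat: 9:30 AM–7:42 PM = 10 h 12 min
Sun: 5:30 AM–11:16 AM = 5 h 46 min
Fri reg 7 h 41 min / OT 0 h 0 min; Sat reg 10 h 0 min / OT 0 h 12 min; Sun reg 5 h 46 min / OT 0 h 0 min.
Totals: regular 23 h 27 min, overtime 0 h 12 min.

Regular 23.45 hours, overtime 0.20 hours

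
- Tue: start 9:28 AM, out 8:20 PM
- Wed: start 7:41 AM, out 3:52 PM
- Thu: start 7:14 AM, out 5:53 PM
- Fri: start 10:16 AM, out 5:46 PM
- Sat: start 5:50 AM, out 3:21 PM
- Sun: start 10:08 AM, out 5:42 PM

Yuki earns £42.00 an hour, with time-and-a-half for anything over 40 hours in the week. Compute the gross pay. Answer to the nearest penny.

Tue: 9:28 AM–8:20 PM = 10 h 52 min
Wed: 7:41 AM–3:52 PM = 8 h 11 min
Thu: 7:14 AM–5:53 PM = 10 h 39 min
Fri: 10:16 AM–5:46 PM = 7 h 30 min
Sat: 5:50 AM–3:21 PM = 9 h 31 min
Sun: 10:08 AM–5:42 PM = 7 h 34 min
Total worked: 54 h 17 min = 3257 min.
Regular 40 h 0 min = 2400 min at £42.00/h; overtime 14 h 17 min = 857 min at £63.00/h.
Pay = (2400 × £42.00 + 857 × £63.00) ÷ 60 = £2579.85.

£2579.85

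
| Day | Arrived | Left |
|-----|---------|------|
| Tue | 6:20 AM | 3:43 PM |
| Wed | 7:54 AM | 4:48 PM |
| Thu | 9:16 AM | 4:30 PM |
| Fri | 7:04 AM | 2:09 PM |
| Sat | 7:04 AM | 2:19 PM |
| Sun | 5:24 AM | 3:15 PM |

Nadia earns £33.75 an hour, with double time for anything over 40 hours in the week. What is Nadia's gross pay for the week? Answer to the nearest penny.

Tue: 6:20 AM–3:43 PM = 9 h 23 min
Wed: 7:54 AM–4:48 PM = 8 h 54 min
Thu: 9:16 AM–4:30 PM = 7 h 14 min
Fri: 7:04 AM–2:09 PM = 7 h 5 min
Sat: 7:04 AM–2:19 PM = 7 h 15 min
Sun: 5:24 AM–3:15 PM = 9 h 51 min
Total worked: 49 h 42 min = 2982 min.
Regular 40 h 0 min = 2400 min at £33.75/h; overtime 9 h 42 min = 582 min at £67.50/h.
Pay = (2400 × £33.75 + 582 × £67.50) ÷ 60 = £2004.75.

£2004.75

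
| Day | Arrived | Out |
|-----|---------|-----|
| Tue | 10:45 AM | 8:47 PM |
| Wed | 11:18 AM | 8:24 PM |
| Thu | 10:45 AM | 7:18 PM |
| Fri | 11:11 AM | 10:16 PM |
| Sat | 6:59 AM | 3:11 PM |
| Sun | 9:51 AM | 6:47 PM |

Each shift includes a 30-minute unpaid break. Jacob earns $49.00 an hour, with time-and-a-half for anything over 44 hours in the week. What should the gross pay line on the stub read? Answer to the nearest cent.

$2810.15

Tue: 10:45 AM–8:47 PM = 10 h 2 min; less 30 min break → 9 h 32 min
Wed: 11:18 AM–8:24 PM = 9 h 6 min; less 30 min break → 8 h 36 min
Thu: 10:45 AM–7:18 PM = 8 h 33 min; less 30 min break → 8 h 3 min
Fri: 11:11 AM–10:16 PM = 11 h 5 min; less 30 min break → 10 h 35 min
Sat: 6:59 AM–3:11 PM = 8 h 12 min; less 30 min break → 7 h 42 min
Sun: 9:51 AM–6:47 PM = 8 h 56 min; less 30 min break → 8 h 26 min
Total worked: 52 h 54 min = 3174 min.
Regular 44 h 0 min = 2640 min at $49.00/h; overtime 8 h 54 min = 534 min at $73.50/h.
Pay = (2640 × $49.00 + 534 × $73.50) ÷ 60 = $2810.15.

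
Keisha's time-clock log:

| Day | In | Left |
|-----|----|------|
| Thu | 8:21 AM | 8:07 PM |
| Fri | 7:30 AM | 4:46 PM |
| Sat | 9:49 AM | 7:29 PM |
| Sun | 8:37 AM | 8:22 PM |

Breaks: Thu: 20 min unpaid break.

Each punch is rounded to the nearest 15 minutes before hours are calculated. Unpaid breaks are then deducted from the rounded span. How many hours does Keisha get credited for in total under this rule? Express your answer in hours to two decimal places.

Thu: in 8:21 AM→8:15 AM, out 8:07 PM→8:00 PM; 11 h 45 min − 20 min = 11 h 25 min
Fri: in 7:30 AM→7:30 AM, out 4:46 PM→4:45 PM; 9 h 15 min
Sat: in 9:49 AM→9:45 AM, out 7:29 PM→7:30 PM; 9 h 45 min
Sun: in 8:37 AM→8:30 AM, out 8:22 PM→8:15 PM; 11 h 45 min
Total credited: 42 h 10 min.

42.17 hours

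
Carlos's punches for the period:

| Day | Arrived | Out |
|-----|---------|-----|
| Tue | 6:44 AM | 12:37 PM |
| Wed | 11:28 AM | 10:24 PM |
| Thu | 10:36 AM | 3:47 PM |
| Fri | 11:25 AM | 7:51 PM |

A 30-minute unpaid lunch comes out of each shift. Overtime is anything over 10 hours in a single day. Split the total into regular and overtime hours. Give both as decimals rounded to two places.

Tue: 6:44 AM–12:37 PM = 5 h 53 min; less 30 min break → 5 h 23 min
Wed: 11:28 AM–10:24 PM = 10 h 56 min; less 30 min break → 10 h 26 min
Thu: 10:36 AM–3:47 PM = 5 h 11 min; less 30 min break → 4 h 41 min
Fri: 11:25 AM–7:51 PM = 8 h 26 min; less 30 min break → 7 h 56 min
Tue reg 5 h 23 min / OT 0 h 0 min; Wed reg 10 h 0 min / OT 0 h 26 min; Thu reg 4 h 41 min / OT 0 h 0 min; Fri reg 7 h 56 min / OT 0 h 0 min.
Totals: regular 28 h 0 min, overtime 0 h 26 min.

Regular 28.00 hours, overtime 0.43 hours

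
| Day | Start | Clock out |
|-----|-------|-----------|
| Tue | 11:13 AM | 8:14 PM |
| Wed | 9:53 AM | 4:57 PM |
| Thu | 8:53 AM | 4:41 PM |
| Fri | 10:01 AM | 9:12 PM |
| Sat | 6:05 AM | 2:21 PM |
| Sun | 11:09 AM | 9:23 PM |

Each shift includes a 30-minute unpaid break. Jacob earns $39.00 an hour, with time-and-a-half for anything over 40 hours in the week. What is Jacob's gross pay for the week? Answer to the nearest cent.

$2178.15

Tue: 11:13 AM–8:14 PM = 9 h 1 min; less 30 min break → 8 h 31 min
Wed: 9:53 AM–4:57 PM = 7 h 4 min; less 30 min break → 6 h 34 min
Thu: 8:53 AM–4:41 PM = 7 h 48 min; less 30 min break → 7 h 18 min
Fri: 10:01 AM–9:12 PM = 11 h 11 min; less 30 min break → 10 h 41 min
Sat: 6:05 AM–2:21 PM = 8 h 16 min; less 30 min break → 7 h 46 min
Sun: 11:09 AM–9:23 PM = 10 h 14 min; less 30 min break → 9 h 44 min
Total worked: 50 h 34 min = 3034 min.
Regular 40 h 0 min = 2400 min at $39.00/h; overtime 10 h 34 min = 634 min at $58.50/h.
Pay = (2400 × $39.00 + 634 × $58.50) ÷ 60 = $2178.15.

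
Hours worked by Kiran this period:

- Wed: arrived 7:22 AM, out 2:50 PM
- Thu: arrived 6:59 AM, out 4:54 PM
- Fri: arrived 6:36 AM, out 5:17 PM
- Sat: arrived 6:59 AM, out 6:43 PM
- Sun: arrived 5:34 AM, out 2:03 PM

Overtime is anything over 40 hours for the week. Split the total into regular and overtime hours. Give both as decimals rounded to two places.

Regular 40.00 hours, overtime 8.28 hours

Wed: 7:22 AM–2:50 PM = 7 h 28 min
Thu: 6:59 AM–4:54 PM = 9 h 55 min
Fri: 6:36 AM–5:17 PM = 10 h 41 min
Sat: 6:59 AM–6:43 PM = 11 h 44 min
Sun: 5:34 AM–2:03 PM = 8 h 29 min
Total worked: 48 h 17 min = 48.28 h.
Threshold 40 h → overtime 8 h 17 min, regular 40 h 0 min.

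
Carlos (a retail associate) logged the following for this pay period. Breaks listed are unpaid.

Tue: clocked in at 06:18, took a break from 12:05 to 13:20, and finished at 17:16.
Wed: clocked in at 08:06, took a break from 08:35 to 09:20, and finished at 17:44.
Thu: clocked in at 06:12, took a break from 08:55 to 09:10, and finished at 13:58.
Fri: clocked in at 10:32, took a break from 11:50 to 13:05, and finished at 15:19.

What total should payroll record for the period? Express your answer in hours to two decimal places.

29.65 hours

Tue: 06:18–17:16 = 10 h 58 min; less 75 min break → 9 h 43 min
Wed: 08:06–17:44 = 9 h 38 min; less 45 min break → 8 h 53 min
Thu: 06:12–13:58 = 7 h 46 min; less 15 min break → 7 h 31 min
Fri: 10:32–15:19 = 4 h 47 min; less 75 min break → 3 h 32 min
Total: 9 h 43 min + 8 h 53 min + 7 h 31 min + 3 h 32 min = 29 h 39 min.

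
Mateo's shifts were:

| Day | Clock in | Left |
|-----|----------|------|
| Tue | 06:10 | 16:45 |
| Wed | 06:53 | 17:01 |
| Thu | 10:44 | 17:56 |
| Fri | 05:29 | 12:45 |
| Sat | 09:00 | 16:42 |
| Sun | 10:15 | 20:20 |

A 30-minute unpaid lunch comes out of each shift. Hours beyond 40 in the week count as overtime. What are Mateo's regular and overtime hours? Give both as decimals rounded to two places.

Regular 40.00 hours, overtime 9.97 hours

Tue: 06:10–16:45 = 10 h 35 min; less 30 min break → 10 h 5 min
Wed: 06:53–17:01 = 10 h 8 min; less 30 min break → 9 h 38 min
Thu: 10:44–17:56 = 7 h 12 min; less 30 min break → 6 h 42 min
Fri: 05:29–12:45 = 7 h 16 min; less 30 min break → 6 h 46 min
Sat: 09:00–16:42 = 7 h 42 min; less 30 min break → 7 h 12 min
Sun: 10:15–20:20 = 10 h 5 min; less 30 min break → 9 h 35 min
Total worked: 49 h 58 min = 49.97 h.
Threshold 40 h → overtime 9 h 58 min, regular 40 h 0 min.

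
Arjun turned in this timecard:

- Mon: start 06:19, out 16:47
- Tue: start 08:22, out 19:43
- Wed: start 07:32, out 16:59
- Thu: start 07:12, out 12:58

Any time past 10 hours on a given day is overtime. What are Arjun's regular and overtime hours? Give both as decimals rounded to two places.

Mon: 06:19–16:47 = 10 h 28 min
Tue: 08:22–19:43 = 11 h 21 min
Wed: 07:32–16:59 = 9 h 27 min
Thu: 07:12–12:58 = 5 h 46 min
Mon reg 10 h 0 min / OT 0 h 28 min; Tue reg 10 h 0 min / OT 1 h 21 min; Wed reg 9 h 27 min / OT 0 h 0 min; Thu reg 5 h 46 min / OT 0 h 0 min.
Totals: regular 35 h 13 min, overtime 1 h 49 min.

Regular 35.22 hours, overtime 1.82 hours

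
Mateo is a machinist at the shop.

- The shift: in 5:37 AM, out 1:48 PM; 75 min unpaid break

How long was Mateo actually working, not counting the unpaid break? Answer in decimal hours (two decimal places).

6.93 hours

The shift: 5:37 AM–1:48 PM = 8 h 11 min; less 75 min break → 6 h 56 min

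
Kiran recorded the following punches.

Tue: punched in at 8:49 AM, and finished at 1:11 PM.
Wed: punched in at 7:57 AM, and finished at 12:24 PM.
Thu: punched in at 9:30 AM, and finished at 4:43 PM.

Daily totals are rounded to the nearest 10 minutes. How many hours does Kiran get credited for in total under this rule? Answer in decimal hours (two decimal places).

16.00 hours

Tue: 8:49 AM–1:11 PM = 4 h 22 min → rounds to 4 h 20 min
Wed: 7:57 AM–12:24 PM = 4 h 27 min → rounds to 4 h 30 min
Thu: 9:30 AM–4:43 PM = 7 h 13 min → rounds to 7 h 10 min
Total credited: 16 h 0 min.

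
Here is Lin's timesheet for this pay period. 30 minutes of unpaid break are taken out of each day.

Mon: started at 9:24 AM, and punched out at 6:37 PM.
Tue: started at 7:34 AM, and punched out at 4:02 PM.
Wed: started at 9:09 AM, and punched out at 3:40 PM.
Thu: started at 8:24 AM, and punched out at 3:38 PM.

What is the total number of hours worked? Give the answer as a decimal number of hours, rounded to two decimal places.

Mon: 9:24 AM–6:37 PM = 9 h 13 min; less 30 min break → 8 h 43 min
Tue: 7:34 AM–4:02 PM = 8 h 28 min; less 30 min break → 7 h 58 min
Wed: 9:09 AM–3:40 PM = 6 h 31 min; less 30 min break → 6 h 1 min
Thu: 8:24 AM–3:38 PM = 7 h 14 min; less 30 min break → 6 h 44 min
Total: 8 h 43 min + 7 h 58 min + 6 h 1 min + 6 h 44 min = 29 h 26 min.

29.43 hours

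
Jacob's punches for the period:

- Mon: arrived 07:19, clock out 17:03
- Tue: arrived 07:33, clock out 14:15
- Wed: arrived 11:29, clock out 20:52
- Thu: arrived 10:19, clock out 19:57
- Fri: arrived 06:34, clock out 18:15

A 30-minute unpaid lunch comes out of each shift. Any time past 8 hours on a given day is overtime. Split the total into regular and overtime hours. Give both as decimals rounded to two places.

Mon: 07:19–17:03 = 9 h 44 min; less 30 min break → 9 h 14 min
Tue: 07:33–14:15 = 6 h 42 min; less 30 min break → 6 h 12 min
Wed: 11:29–20:52 = 9 h 23 min; less 30 min break → 8 h 53 min
Thu: 10:19–19:57 = 9 h 38 min; less 30 min break → 9 h 8 min
Fri: 06:34–18:15 = 11 h 41 min; less 30 min break → 11 h 11 min
Mon reg 8 h 0 min / OT 1 h 14 min; Tue reg 6 h 12 min / OT 0 h 0 min; Wed reg 8 h 0 min / OT 0 h 53 min; Thu reg 8 h 0 min / OT 1 h 8 min; Fri reg 8 h 0 min / OT 3 h 11 min.
Totals: regular 38 h 12 min, overtime 6 h 26 min.

Regular 38.20 hours, overtime 6.43 hours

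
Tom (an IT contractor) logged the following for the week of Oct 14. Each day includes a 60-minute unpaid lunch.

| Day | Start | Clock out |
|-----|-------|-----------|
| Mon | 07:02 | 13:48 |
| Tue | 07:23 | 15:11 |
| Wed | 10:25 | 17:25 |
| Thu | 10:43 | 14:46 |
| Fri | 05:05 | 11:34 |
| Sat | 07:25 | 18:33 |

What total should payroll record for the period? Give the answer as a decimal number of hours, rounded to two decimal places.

Mon: 07:02–13:48 = 6 h 46 min; less 60 min break → 5 h 46 min
Tue: 07:23–15:11 = 7 h 48 min; less 60 min break → 6 h 48 min
Wed: 10:25–17:25 = 7 h 0 min; less 60 min break → 6 h 0 min
Thu: 10:43–14:46 = 4 h 3 min; less 60 min break → 3 h 3 min
Fri: 05:05–11:34 = 6 h 29 min; less 60 min break → 5 h 29 min
Sat: 07:25–18:33 = 11 h 8 min; less 60 min break → 10 h 8 min
Total: 5 h 46 min + 6 h 48 min + 6 h 0 min + 3 h 3 min + 5 h 29 min + 10 h 8 min = 37 h 14 min.

37.23 hours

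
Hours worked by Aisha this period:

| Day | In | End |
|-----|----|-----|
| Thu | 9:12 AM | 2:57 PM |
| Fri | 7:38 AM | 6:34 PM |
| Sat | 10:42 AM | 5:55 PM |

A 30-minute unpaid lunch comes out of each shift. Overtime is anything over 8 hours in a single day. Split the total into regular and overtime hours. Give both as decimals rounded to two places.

Regular 19.97 hours, overtime 2.43 hours

Thu: 9:12 AM–2:57 PM = 5 h 45 min; less 30 min break → 5 h 15 min
Fri: 7:38 AM–6:34 PM = 10 h 56 min; less 30 min break → 10 h 26 min
Sat: 10:42 AM–5:55 PM = 7 h 13 min; less 30 min break → 6 h 43 min
Thu reg 5 h 15 min / OT 0 h 0 min; Fri reg 8 h 0 min / OT 2 h 26 min; Sat reg 6 h 43 min / OT 0 h 0 min.
Totals: regular 19 h 58 min, overtime 2 h 26 min.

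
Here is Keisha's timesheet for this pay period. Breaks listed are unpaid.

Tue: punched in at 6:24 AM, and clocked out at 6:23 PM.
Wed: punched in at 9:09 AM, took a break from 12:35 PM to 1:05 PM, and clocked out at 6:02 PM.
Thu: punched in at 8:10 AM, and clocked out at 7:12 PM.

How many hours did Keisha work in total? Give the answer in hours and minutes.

31 h 24 min

Tue: 6:24 AM–6:23 PM = 11 h 59 min
Wed: 9:09 AM–6:02 PM = 8 h 53 min; less 30 min break → 8 h 23 min
Thu: 8:10 AM–7:12 PM = 11 h 2 min
Total: 11 h 59 min + 8 h 23 min + 11 h 2 min = 31 h 24 min.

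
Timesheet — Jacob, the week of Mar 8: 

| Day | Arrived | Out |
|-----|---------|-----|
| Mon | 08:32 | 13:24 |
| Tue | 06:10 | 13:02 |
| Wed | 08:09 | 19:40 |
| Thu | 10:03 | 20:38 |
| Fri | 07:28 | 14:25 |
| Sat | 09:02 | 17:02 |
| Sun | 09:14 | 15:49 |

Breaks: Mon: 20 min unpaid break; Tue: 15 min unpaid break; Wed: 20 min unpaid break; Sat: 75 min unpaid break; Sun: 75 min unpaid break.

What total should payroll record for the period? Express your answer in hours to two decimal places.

51.95 hours

Mon: 08:32–13:24 = 4 h 52 min; less 20 min break → 4 h 32 min
Tue: 06:10–13:02 = 6 h 52 min; less 15 min break → 6 h 37 min
Wed: 08:09–19:40 = 11 h 31 min; less 20 min break → 11 h 11 min
Thu: 10:03–20:38 = 10 h 35 min
Fri: 07:28–14:25 = 6 h 57 min
Sat: 09:02–17:02 = 8 h 0 min; less 75 min break → 6 h 45 min
Sun: 09:14–15:49 = 6 h 35 min; less 75 min break → 5 h 20 min
Total: 4 h 32 min + 6 h 37 min + 11 h 11 min + 10 h 35 min + 6 h 57 min + 6 h 45 min + 5 h 20 min = 51 h 57 min.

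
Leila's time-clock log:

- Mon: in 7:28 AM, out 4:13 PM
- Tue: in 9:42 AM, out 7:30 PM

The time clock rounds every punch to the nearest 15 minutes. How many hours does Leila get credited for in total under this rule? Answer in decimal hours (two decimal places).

Mon: in 7:28 AM→7:30 AM, out 4:13 PM→4:15 PM; 8 h 45 min
Tue: in 9:42 AM→9:45 AM, out 7:30 PM→7:30 PM; 9 h 45 min
Total credited: 18 h 30 min.

18.50 hours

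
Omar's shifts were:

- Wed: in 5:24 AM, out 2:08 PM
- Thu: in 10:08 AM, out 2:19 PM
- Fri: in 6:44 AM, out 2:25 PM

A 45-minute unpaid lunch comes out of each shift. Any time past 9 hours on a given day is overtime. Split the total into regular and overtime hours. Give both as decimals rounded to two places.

Wed: 5:24 AM–2:08 PM = 8 h 44 min; less 45 min break → 7 h 59 min
Thu: 10:08 AM–2:19 PM = 4 h 11 min; less 45 min break → 3 h 26 min
Fri: 6:44 AM–2:25 PM = 7 h 41 min; less 45 min break → 6 h 56 min
Wed reg 7 h 59 min / OT 0 h 0 min; Thu reg 3 h 26 min / OT 0 h 0 min; Fri reg 6 h 56 min / OT 0 h 0 min.
Totals: regular 18 h 21 min, overtime 0 h 0 min.

Regular 18.35 hours, overtime 0.00 hours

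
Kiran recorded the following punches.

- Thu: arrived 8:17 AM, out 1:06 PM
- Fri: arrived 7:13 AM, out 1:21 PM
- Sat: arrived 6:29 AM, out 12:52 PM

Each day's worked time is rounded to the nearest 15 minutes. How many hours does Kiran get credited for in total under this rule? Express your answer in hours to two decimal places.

Thu: 8:17 AM–1:06 PM = 4 h 49 min → rounds to 4 h 45 min
Fri: 7:13 AM–1:21 PM = 6 h 8 min → rounds to 6 h 15 min
Sat: 6:29 AM–12:52 PM = 6 h 23 min → rounds to 6 h 30 min
Total credited: 17 h 30 min.

17.50 hours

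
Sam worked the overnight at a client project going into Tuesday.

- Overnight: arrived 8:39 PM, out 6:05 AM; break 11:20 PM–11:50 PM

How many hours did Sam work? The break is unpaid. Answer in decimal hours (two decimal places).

Overnight: 8:39 PM → midnight = 3 h 21 min; midnight → 6:05 AM = 6 h 5 min; span 9 h 26 min; less 30 min break → 8 h 56 min

8.93 hours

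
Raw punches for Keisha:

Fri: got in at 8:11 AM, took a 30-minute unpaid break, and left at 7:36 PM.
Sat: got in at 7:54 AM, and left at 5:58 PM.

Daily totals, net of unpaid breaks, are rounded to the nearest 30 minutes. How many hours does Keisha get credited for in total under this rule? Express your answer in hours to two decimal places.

Fri: 8:11 AM–7:36 PM = 11 h 25 min − 30 min = 10 h 55 min → rounds to 11 h 0 min
Sat: 7:54 AM–5:58 PM = 10 h 4 min → rounds to 10 h 0 min
Total credited: 21 h 0 min.

21.00 hours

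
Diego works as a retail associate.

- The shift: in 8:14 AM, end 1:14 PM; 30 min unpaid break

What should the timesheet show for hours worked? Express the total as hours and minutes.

The shift: 8:14 AM–1:14 PM = 5 h 0 min; less 30 min break → 4 h 30 min

4 h 30 min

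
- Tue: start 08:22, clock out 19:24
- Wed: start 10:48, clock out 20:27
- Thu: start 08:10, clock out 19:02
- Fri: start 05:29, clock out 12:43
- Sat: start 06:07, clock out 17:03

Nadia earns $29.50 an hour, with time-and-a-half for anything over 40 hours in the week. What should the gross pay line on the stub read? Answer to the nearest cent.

Tue: 08:22–19:24 = 11 h 2 min
Wed: 10:48–20:27 = 9 h 39 min
Thu: 08:10–19:02 = 10 h 52 min
Fri: 05:29–12:43 = 7 h 14 min
Sat: 06:07–17:03 = 10 h 56 min
Total worked: 49 h 43 min = 2983 min.
Regular 40 h 0 min = 2400 min at $29.50/h; overtime 9 h 43 min = 583 min at $44.25/h.
Pay = (2400 × $29.50 + 583 × $44.25) ÷ 60 = $1609.96.

$1609.96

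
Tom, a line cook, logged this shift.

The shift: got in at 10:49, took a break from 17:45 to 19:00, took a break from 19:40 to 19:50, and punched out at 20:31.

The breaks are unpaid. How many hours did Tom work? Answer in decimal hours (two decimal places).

The shift: 10:49–20:31 = 9 h 42 min; less 85 min break → 8 h 17 min

8.28 hours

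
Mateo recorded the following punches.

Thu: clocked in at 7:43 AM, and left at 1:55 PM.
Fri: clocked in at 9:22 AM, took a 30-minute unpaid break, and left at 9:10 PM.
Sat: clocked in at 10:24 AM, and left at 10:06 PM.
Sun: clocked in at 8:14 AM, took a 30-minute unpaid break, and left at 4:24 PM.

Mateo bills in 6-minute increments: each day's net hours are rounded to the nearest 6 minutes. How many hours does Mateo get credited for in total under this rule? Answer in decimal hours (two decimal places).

36.90 hours

Thu: 7:43 AM–1:55 PM = 6 h 12 min → rounds to 6 h 12 min
Fri: 9:22 AM–9:10 PM = 11 h 48 min − 30 min = 11 h 18 min → rounds to 11 h 18 min
Sat: 10:24 AM–10:06 PM = 11 h 42 min → rounds to 11 h 42 min
Sun: 8:14 AM–4:24 PM = 8 h 10 min − 30 min = 7 h 40 min → rounds to 7 h 42 min
Total credited: 36 h 54 min.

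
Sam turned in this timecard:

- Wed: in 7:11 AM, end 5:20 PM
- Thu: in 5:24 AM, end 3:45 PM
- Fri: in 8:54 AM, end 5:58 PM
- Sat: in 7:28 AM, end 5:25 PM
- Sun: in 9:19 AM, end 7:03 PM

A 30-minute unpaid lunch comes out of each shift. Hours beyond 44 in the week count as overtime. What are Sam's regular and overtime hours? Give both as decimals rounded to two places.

Regular 44.00 hours, overtime 2.75 hours

Wed: 7:11 AM–5:20 PM = 10 h 9 min; less 30 min break → 9 h 39 min
Thu: 5:24 AM–3:45 PM = 10 h 21 min; less 30 min break → 9 h 51 min
Fri: 8:54 AM–5:58 PM = 9 h 4 min; less 30 min break → 8 h 34 min
Sat: 7:28 AM–5:25 PM = 9 h 57 min; less 30 min break → 9 h 27 min
Sun: 9:19 AM–7:03 PM = 9 h 44 min; less 30 min break → 9 h 14 min
Total worked: 46 h 45 min = 46.75 h.
Threshold 44 h → overtime 2 h 45 min, regular 44 h 0 min.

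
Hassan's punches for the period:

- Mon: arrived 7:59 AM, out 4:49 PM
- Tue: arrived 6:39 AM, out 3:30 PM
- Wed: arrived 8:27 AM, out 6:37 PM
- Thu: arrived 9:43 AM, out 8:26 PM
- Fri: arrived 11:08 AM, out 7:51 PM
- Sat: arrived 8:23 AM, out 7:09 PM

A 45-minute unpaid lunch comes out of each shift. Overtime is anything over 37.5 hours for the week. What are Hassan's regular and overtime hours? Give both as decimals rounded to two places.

Mon: 7:59 AM–4:49 PM = 8 h 50 min; less 45 min break → 8 h 5 min
Tue: 6:39 AM–3:30 PM = 8 h 51 min; less 45 min break → 8 h 6 min
Wed: 8:27 AM–6:37 PM = 10 h 10 min; less 45 min break → 9 h 25 min
Thu: 9:43 AM–8:26 PM = 10 h 43 min; less 45 min break → 9 h 58 min
Fri: 11:08 AM–7:51 PM = 8 h 43 min; less 45 min break → 7 h 58 min
Sat: 8:23 AM–7:09 PM = 10 h 46 min; less 45 min break → 10 h 1 min
Total worked: 53 h 33 min = 53.55 h.
Threshold 37.5 h → overtime 16 h 3 min, regular 37 h 30 min.

Regular 37.50 hours, overtime 16.05 hours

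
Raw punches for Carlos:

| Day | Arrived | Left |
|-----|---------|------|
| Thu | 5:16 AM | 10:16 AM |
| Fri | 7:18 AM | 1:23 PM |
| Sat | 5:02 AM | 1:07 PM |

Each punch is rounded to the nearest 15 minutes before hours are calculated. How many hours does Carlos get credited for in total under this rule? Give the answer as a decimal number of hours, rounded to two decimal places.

19.25 hours

Thu: in 5:16 AM→5:15 AM, out 10:16 AM→10:15 AM; 5 h 0 min
Fri: in 7:18 AM→7:15 AM, out 1:23 PM→1:30 PM; 6 h 15 min
Sat: in 5:02 AM→5:00 AM, out 1:07 PM→1:00 PM; 8 h 0 min
Total credited: 19 h 15 min.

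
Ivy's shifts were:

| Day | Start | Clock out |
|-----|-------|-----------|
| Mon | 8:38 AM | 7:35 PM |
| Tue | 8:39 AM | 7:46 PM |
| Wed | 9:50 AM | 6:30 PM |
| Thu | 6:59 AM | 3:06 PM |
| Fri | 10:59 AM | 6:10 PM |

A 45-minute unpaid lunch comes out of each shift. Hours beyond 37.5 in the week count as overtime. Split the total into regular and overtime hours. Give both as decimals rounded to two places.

Mon: 8:38 AM–7:35 PM = 10 h 57 min; less 45 min break → 10 h 12 min
Tue: 8:39 AM–7:46 PM = 11 h 7 min; less 45 min break → 10 h 22 min
Wed: 9:50 AM–6:30 PM = 8 h 40 min; less 45 min break → 7 h 55 min
Thu: 6:59 AM–3:06 PM = 8 h 7 min; less 45 min break → 7 h 22 min
Fri: 10:59 AM–6:10 PM = 7 h 11 min; less 45 min break → 6 h 26 min
Total worked: 42 h 17 min = 42.28 h.
Threshold 37.5 h → overtime 4 h 47 min, regular 37 h 30 min.

Regular 37.50 hours, overtime 4.78 hours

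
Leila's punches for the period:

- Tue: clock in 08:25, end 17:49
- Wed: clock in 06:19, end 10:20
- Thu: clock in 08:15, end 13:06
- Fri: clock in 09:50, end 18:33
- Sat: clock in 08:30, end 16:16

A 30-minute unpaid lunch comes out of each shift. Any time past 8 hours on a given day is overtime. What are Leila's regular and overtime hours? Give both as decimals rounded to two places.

Regular 31.13 hours, overtime 1.12 hours

Tue: 08:25–17:49 = 9 h 24 min; less 30 min break → 8 h 54 min
Wed: 06:19–10:20 = 4 h 1 min; less 30 min break → 3 h 31 min
Thu: 08:15–13:06 = 4 h 51 min; less 30 min break → 4 h 21 min
Fri: 09:50–18:33 = 8 h 43 min; less 30 min break → 8 h 13 min
Sat: 08:30–16:16 = 7 h 46 min; less 30 min break → 7 h 16 min
Tue reg 8 h 0 min / OT 0 h 54 min; Wed reg 3 h 31 min / OT 0 h 0 min; Thu reg 4 h 21 min / OT 0 h 0 min; Fri reg 8 h 0 min / OT 0 h 13 min; Sat reg 7 h 16 min / OT 0 h 0 min.
Totals: regular 31 h 8 min, overtime 1 h 7 min.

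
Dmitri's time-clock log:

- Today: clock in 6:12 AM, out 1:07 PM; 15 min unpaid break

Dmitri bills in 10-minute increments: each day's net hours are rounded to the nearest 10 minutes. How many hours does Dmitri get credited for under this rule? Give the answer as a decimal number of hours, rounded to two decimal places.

6.67 hours

Today: 6:12 AM–1:07 PM = 6 h 55 min − 15 min = 6 h 40 min → rounds to 6 h 40 min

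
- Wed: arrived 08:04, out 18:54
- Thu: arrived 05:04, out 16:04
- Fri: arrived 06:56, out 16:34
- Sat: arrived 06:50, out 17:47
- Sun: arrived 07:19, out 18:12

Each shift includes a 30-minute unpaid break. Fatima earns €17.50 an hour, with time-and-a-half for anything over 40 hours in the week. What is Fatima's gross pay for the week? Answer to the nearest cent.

€983.50

Wed: 08:04–18:54 = 10 h 50 min; less 30 min break → 10 h 20 min
Thu: 05:04–16:04 = 11 h 0 min; less 30 min break → 10 h 30 min
Fri: 06:56–16:34 = 9 h 38 min; less 30 min break → 9 h 8 min
Sat: 06:50–17:47 = 10 h 57 min; less 30 min break → 10 h 27 min
Sun: 07:19–18:12 = 10 h 53 min; less 30 min break → 10 h 23 min
Total worked: 50 h 48 min = 3048 min.
Regular 40 h 0 min = 2400 min at €17.50/h; overtime 10 h 48 min = 648 min at €26.25/h.
Pay = (2400 × €17.50 + 648 × €26.25) ÷ 60 = €983.50.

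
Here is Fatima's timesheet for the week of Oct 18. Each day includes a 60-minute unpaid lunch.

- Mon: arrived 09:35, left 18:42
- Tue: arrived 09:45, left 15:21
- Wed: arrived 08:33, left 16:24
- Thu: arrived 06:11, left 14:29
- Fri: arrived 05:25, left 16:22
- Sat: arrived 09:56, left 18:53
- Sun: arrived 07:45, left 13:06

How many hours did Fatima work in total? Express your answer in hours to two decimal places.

49.12 hours

Mon: 09:35–18:42 = 9 h 7 min; less 60 min break → 8 h 7 min
Tue: 09:45–15:21 = 5 h 36 min; less 60 min break → 4 h 36 min
Wed: 08:33–16:24 = 7 h 51 min; less 60 min break → 6 h 51 min
Thu: 06:11–14:29 = 8 h 18 min; less 60 min break → 7 h 18 min
Fri: 05:25–16:22 = 10 h 57 min; less 60 min break → 9 h 57 min
Sat: 09:56–18:53 = 8 h 57 min; less 60 min break → 7 h 57 min
Sun: 07:45–13:06 = 5 h 21 min; less 60 min break → 4 h 21 min
Total: 8 h 7 min + 4 h 36 min + 6 h 51 min + 7 h 18 min + 9 h 57 min + 7 h 57 min + 4 h 21 min = 49 h 7 min.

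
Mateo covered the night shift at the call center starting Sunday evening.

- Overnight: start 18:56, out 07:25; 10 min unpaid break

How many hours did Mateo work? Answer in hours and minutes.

Overnight: 18:56 → midnight = 5 h 4 min; midnight → 07:25 = 7 h 25 min; span 12 h 29 min; less 10 min break → 12 h 19 min

12 h 19 min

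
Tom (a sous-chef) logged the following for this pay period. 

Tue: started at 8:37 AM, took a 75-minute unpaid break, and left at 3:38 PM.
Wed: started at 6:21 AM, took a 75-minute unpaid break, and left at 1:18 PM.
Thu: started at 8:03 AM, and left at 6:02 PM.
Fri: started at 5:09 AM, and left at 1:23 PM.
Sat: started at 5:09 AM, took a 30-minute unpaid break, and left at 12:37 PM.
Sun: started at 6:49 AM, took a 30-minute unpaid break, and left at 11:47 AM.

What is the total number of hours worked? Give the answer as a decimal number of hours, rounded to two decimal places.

41.12 hours

Tue: 8:37 AM–3:38 PM = 7 h 1 min; less 75 min break → 5 h 46 min
Wed: 6:21 AM–1:18 PM = 6 h 57 min; less 75 min break → 5 h 42 min
Thu: 8:03 AM–6:02 PM = 9 h 59 min
Fri: 5:09 AM–1:23 PM = 8 h 14 min
Sat: 5:09 AM–12:37 PM = 7 h 28 min; less 30 min break → 6 h 58 min
Sun: 6:49 AM–11:47 AM = 4 h 58 min; less 30 min break → 4 h 28 min
Total: 5 h 46 min + 5 h 42 min + 9 h 59 min + 8 h 14 min + 6 h 58 min + 4 h 28 min = 41 h 7 min.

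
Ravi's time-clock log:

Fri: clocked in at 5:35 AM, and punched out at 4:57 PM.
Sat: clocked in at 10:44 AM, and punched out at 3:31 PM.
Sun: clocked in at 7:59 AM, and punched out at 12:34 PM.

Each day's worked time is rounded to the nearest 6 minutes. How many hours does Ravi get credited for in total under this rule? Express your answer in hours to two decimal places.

Fri: 5:35 AM–4:57 PM = 11 h 22 min → rounds to 11 h 24 min
Sat: 10:44 AM–3:31 PM = 4 h 47 min → rounds to 4 h 48 min
Sun: 7:59 AM–12:34 PM = 4 h 35 min → rounds to 4 h 36 min
Total credited: 20 h 48 min.

20.80 hours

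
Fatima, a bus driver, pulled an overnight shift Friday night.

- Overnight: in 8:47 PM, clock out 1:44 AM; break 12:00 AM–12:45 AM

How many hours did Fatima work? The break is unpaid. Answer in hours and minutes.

4 h 12 min

Overnight: 8:47 PM → midnight = 3 h 13 min; midnight → 1:44 AM = 1 h 44 min; span 4 h 57 min; less 45 min break → 4 h 12 min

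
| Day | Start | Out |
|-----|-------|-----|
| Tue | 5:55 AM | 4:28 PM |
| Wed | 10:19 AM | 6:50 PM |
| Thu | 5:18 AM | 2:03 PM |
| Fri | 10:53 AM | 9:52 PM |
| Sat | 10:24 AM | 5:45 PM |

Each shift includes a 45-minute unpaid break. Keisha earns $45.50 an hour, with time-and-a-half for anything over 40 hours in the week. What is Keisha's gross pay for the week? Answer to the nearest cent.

$1983.80

Tue: 5:55 AM–4:28 PM = 10 h 33 min; less 45 min break → 9 h 48 min
Wed: 10:19 AM–6:50 PM = 8 h 31 min; less 45 min break → 7 h 46 min
Thu: 5:18 AM–2:03 PM = 8 h 45 min; less 45 min break → 8 h 0 min
Fri: 10:53 AM–9:52 PM = 10 h 59 min; less 45 min break → 10 h 14 min
Sat: 10:24 AM–5:45 PM = 7 h 21 min; less 45 min break → 6 h 36 min
Total worked: 42 h 24 min = 2544 min.
Regular 40 h 0 min = 2400 min at $45.50/h; overtime 2 h 24 min = 144 min at $68.25/h.
Pay = (2400 × $45.50 + 144 × $68.25) ÷ 60 = $1983.80.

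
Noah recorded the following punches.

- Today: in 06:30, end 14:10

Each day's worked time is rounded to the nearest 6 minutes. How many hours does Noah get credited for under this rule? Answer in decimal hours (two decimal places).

Today: 06:30–14:10 = 7 h 40 min → rounds to 7 h 42 min

7.70 hours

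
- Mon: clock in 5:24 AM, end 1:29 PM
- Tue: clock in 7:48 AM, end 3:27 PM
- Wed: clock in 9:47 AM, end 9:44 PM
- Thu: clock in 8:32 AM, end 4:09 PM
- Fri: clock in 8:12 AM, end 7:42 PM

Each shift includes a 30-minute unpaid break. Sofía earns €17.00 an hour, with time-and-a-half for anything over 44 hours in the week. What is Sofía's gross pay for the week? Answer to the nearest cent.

Mon: 5:24 AM–1:29 PM = 8 h 5 min; less 30 min break → 7 h 35 min
Tue: 7:48 AM–3:27 PM = 7 h 39 min; less 30 min break → 7 h 9 min
Wed: 9:47 AM–9:44 PM = 11 h 57 min; less 30 min break → 11 h 27 min
Thu: 8:32 AM–4:09 PM = 7 h 37 min; less 30 min break → 7 h 7 min
Fri: 8:12 AM–7:42 PM = 11 h 30 min; less 30 min break → 11 h 0 min
Total worked: 44 h 18 min = 2658 min.
Regular 44 h 0 min = 2640 min at €17.00/h; overtime 0 h 18 min = 18 min at €25.50/h.
Pay = (2640 × €17.00 + 18 × €25.50) ÷ 60 = €755.65.

€755.65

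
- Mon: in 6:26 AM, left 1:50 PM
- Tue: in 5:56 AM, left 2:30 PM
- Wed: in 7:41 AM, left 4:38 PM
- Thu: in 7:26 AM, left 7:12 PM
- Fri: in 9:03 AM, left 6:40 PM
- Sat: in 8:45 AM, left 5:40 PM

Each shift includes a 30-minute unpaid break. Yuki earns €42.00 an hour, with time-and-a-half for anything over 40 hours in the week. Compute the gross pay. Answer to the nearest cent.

Mon: 6:26 AM–1:50 PM = 7 h 24 min; less 30 min break → 6 h 54 min
Tue: 5:56 AM–2:30 PM = 8 h 34 min; less 30 min break → 8 h 4 min
Wed: 7:41 AM–4:38 PM = 8 h 57 min; less 30 min break → 8 h 27 min
Thu: 7:26 AM–7:12 PM = 11 h 46 min; less 30 min break → 11 h 16 min
Fri: 9:03 AM–6:40 PM = 9 h 37 min; less 30 min break → 9 h 7 min
Sat: 8:45 AM–5:40 PM = 8 h 55 min; less 30 min break → 8 h 25 min
Total worked: 52 h 13 min = 3133 min.
Regular 40 h 0 min = 2400 min at €42.00/h; overtime 12 h 13 min = 733 min at €63.00/h.
Pay = (2400 × €42.00 + 733 × €63.00) ÷ 60 = €2449.65.

€2449.65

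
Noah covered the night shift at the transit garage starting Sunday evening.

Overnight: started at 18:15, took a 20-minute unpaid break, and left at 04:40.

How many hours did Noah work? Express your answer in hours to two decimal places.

Overnight: 18:15 → midnight = 5 h 45 min; midnight → 04:40 = 4 h 40 min; span 10 h 25 min; less 20 min break → 10 h 5 min

10.08 hours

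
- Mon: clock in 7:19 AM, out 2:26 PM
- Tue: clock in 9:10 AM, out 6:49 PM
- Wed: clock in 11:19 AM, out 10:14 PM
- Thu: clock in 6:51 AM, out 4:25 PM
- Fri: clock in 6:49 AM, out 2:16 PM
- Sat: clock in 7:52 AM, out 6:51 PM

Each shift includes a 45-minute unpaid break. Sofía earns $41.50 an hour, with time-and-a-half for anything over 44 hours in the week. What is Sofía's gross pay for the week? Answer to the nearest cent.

Mon: 7:19 AM–2:26 PM = 7 h 7 min; less 45 min break → 6 h 22 min
Tue: 9:10 AM–6:49 PM = 9 h 39 min; less 45 min break → 8 h 54 min
Wed: 11:19 AM–10:14 PM = 10 h 55 min; less 45 min break → 10 h 10 min
Thu: 6:51 AM–4:25 PM = 9 h 34 min; less 45 min break → 8 h 49 min
Fri: 6:49 AM–2:16 PM = 7 h 27 min; less 45 min break → 6 h 42 min
Sat: 7:52 AM–6:51 PM = 10 h 59 min; less 45 min break → 10 h 14 min
Total worked: 51 h 11 min = 3071 min.
Regular 44 h 0 min = 2640 min at $41.50/h; overtime 7 h 11 min = 431 min at $62.25/h.
Pay = (2640 × $41.50 + 431 × $62.25) ÷ 60 = $2273.16.

$2273.16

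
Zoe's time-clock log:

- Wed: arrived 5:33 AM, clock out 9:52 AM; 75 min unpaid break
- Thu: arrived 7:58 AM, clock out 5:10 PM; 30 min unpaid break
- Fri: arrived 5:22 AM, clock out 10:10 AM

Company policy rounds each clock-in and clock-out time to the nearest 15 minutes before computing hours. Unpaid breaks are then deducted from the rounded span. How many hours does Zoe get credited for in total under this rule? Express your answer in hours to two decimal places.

16.75 hours

Wed: in 5:33 AM→5:30 AM, out 9:52 AM→9:45 AM; 4 h 15 min − 75 min = 3 h 0 min
Thu: in 7:58 AM→8:00 AM, out 5:10 PM→5:15 PM; 9 h 15 min − 30 min = 8 h 45 min
Fri: in 5:22 AM→5:15 AM, out 10:10 AM→10:15 AM; 5 h 0 min
Total credited: 16 h 45 min.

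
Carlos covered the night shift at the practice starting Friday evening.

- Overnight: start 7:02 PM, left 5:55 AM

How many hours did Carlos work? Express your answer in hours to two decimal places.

Overnight: 7:02 PM → midnight = 4 h 58 min; midnight → 5:55 AM = 5 h 55 min; span 10 h 53 min

10.88 hours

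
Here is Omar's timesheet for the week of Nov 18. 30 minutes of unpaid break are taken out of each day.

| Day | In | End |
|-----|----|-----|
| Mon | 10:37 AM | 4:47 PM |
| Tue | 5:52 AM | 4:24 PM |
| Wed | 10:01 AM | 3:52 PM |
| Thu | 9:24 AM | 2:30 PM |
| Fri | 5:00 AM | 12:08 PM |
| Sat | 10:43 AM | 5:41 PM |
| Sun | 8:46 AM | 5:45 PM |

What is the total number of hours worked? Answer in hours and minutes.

47 h 14 min

Mon: 10:37 AM–4:47 PM = 6 h 10 min; less 30 min break → 5 h 40 min
Tue: 5:52 AM–4:24 PM = 10 h 32 min; less 30 min break → 10 h 2 min
Wed: 10:01 AM–3:52 PM = 5 h 51 min; less 30 min break → 5 h 21 min
Thu: 9:24 AM–2:30 PM = 5 h 6 min; less 30 min break → 4 h 36 min
Fri: 5:00 AM–12:08 PM = 7 h 8 min; less 30 min break → 6 h 38 min
Sat: 10:43 AM–5:41 PM = 6 h 58 min; less 30 min break → 6 h 28 min
Sun: 8:46 AM–5:45 PM = 8 h 59 min; less 30 min break → 8 h 29 min
Total: 5 h 40 min + 10 h 2 min + 5 h 21 min + 4 h 36 min + 6 h 38 min + 6 h 28 min + 8 h 29 min = 47 h 14 min.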